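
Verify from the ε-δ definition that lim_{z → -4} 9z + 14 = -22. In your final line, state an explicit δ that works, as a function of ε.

δ = ε/9

Let ε > 0 be given. We need δ > 0 so that 0 < |z + 4| < δ implies |(9z + 14) + 22| < ε.
Since (9z + 14) + 22 = 9(z + 4), we have |(9z + 14) + 22| = 9|z + 4|.
So 9|z + 4| < ε exactly when |z + 4| < ε/9.
Take δ = ε/9. If 0 < |z + 4| < δ then |(9z + 14) + 22| = 9|z + 4| < 9·(ε/9) = ε.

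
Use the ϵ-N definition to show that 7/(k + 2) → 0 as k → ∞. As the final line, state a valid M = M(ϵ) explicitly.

Let ϵ > 0 be given. For k ≥ 1, |7/(k + 2) − 0| = 7/(k + 2) ≤ 7/k.
We need 7/k < ϵ, i.e. k > 7/ϵ.
Take M = 7/ϵ. If k > M then |7/(k + 2)| ≤ 7/k < ϵ.

M = 7/ϵ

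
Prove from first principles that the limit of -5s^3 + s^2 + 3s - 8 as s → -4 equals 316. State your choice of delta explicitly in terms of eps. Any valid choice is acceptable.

delta = min(2, eps/387)

Fix eps > 0. We want delta > 0 such that 0 < |s + 4| < delta implies |(-5s^3 + s^2 + 3s - 8) − 316| < eps.
(-5s^3 + s^2 + 3s - 8) − 316 = -5s^3 + s^2 + 3s - 324 = (s + 4)(-5s^2 + 21s - 81).
So |(-5s^3 + s^2 + 3s - 8) − 316| = |s + 4|·|-5s^2 + 21s - 81|.
Require delta ≤ 2. Then |s + 4| < 2 gives |s| < 6, and by the triangle inequality |-5s^2 + 21s - 81| ≤ 5·6^2 + 21·6 + 81 = 387.
Hence |(-5s^3 + s^2 + 3s - 8) − 316| ≤ 387|s + 4| < eps provided |s + 4| < eps/387.
Choosing delta = min(2, eps/387) ensures both conditions, hence |(-5s^3 + s^2 + 3s - 8) − 316| < eps.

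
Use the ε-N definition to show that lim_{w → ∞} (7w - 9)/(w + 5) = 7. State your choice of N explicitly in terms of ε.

N = 44/ε

Let ε > 0. We seek N > 0 such that w > N implies |(7w - 9)/(w + 5) − 7| < ε.
(7w - 9)/(w + 5) − 7 = ((7w - 9) − 7(w + 5)) / ((w + 5)) = -44/((w + 5)).
For w > 0 we have w + 5 > w, so |(7w - 9)/(w + 5) − 7| = 44/((w + 5)) < 44/(w) = 44/w.
Thus |(7w - 9)/(w + 5) − 7| < ε whenever w > 44/ε.
Take N = 44/ε. If w > N then |(7w - 9)/(w + 5) − 7| < 44/w < ε.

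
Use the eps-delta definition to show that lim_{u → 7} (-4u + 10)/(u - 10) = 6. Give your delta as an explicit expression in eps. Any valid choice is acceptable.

delta = min(3/2, (3/20)eps)

Let eps > 0 be given. We want delta > 0 with 0 < |u − 7| < delta ⇒ |(-4u + 10)/(u - 10) − 6| < eps.
Combining over a common denominator, (-4u + 10)/(u - 10) − 6 = [(-4u + 10)·(-3) − (-18)·(u - 10)] / [(-3)·(u - 10)] = 30(u − 7) / ((-3)(u - 10)).
So |(-4u + 10)/(u - 10) − 6| = 30|u − 7| / (3·|u − 10|).
Require delta ≤ 3/2, so |u − 10| ≥ |-3| − |u − 7| > 3 − 3/2 = 3/2.
Hence |(-4u + 10)/(u - 10) − 6| < 30|u − 7|/(3·(3/2)) = (20/3)|u − 7|, which is < eps once |u − 7| < (3/20)eps.
Take delta = min(3/2, (3/20)eps). Then 0 < |u − 7| < delta forces both bounds, so |(-4u + 10)/(u - 10) − 6| < eps.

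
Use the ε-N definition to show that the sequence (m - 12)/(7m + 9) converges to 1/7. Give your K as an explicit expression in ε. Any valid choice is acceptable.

Suppose ε > 0. For m ≥ 1, |(m - 12)/(7m + 9) − (1/7)| = |-93|/(7(7m + 9)) = 93/(7(7m + 9)).
Since 7m + 9 ≥ 7m for m ≥ 1, this is ≤ 93/(7·7m) = (93/49)/m.
So |(m - 12)/(7m + 9) − (1/7)| < ε whenever m > (93/49)/ε.
Take K = (93/49)/ε. If m > K then |(m - 12)/(7m + 9) − (1/7)| ≤ (93/49)/m < ε.

K = (93/49)/ε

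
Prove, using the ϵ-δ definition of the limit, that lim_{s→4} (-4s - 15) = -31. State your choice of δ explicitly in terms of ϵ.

Fix ϵ > 0. We need δ > 0 so that 0 < |s − 4| < δ implies |(-4s - 15) + 31| < ϵ.
Since (-4s - 15) + 31 = -4(s − 4), we have |(-4s - 15) + 31| = 4|s − 4|.
Thus it suffices that |s − 4| < ϵ/4.
Choosing δ = ϵ/4 gives |(-4s - 15) + 31| = 4|s − 4| < ϵ whenever |s − 4| < δ.

δ = ϵ/4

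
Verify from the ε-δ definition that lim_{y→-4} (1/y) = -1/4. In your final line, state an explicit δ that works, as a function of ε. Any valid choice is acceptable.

δ = min(2, 8ε)

Fix ε > 0. We seek δ > 0 such that 0 < |y + 4| < δ implies |1/y + 1/4| < ε.
|1/y + 1/4| = |-4 − y|/(4·|y|) = |y + 4|/(4|y|).
Require δ ≤ 2 so that |y| > 4 − 2 = 2, hence 4|y| > 8.
Then |1/y + 1/4| < |y + 4|/8, which is < ε when |y + 4| < 8ε.
Take δ = min(2, 8ε). Then 0 < |y + 4| < δ gives both |y + 4| < 2 and |y + 4| < 8ε, so |1/y + 1/4| < ε.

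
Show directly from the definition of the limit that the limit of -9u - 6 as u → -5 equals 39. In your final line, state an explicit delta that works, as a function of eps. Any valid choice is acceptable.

delta = eps/9

Fix eps > 0. We need delta > 0 so that 0 < |u + 5| < delta implies |(-9u - 6) − 39| < eps.
|(-9u - 6) − 39| = |-9u - 45| = 9|u + 5|.
Thus it suffices that |u + 5| < eps/9.
Take delta = eps/9. If 0 < |u + 5| < delta then |(-9u - 6) − 39| = 9|u + 5| < 9·(eps/9) = eps.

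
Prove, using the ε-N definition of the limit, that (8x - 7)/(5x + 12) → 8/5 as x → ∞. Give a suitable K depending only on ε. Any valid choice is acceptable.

K = (131/25)/ε

Let ε > 0. We seek K > 0 such that x > K implies |(8x - 7)/(5x + 12) − (8/5)| < ε.
(8x - 7)/(5x + 12) − (8/5) = (5(8x - 7) − 8(5x + 12)) / (5(5x + 12)) = -131/(5(5x + 12)).
For x > 0 we have 5x + 12 > 5x, so |(8x - 7)/(5x + 12) − (8/5)| = 131/(5(5x + 12)) < 131/(5·5x) = (131/25)/x.
Thus |(8x - 7)/(5x + 12) − (8/5)| < ε whenever x > (131/25)/ε.
Take K = (131/25)/ε. If x > K then |(8x - 7)/(5x + 12) − (8/5)| < (131/25)/x < ε.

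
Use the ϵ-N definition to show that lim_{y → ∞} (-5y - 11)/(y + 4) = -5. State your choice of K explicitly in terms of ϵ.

K = 9/ϵ

Let ϵ > 0 be given. We seek K > 0 such that y > K implies |(-5y - 11)/(y + 4) + 5| < ϵ.
(-5y - 11)/(y + 4) + 5 = ((-5y - 11) − (-5)(y + 4)) / ((y + 4)) = 9/((y + 4)).
For y > 0 we have y + 4 > y, so |(-5y - 11)/(y + 4) + 5| = 9/((y + 4)) < 9/(y) = 9/y.
Thus |(-5y - 11)/(y + 4) + 5| < ϵ whenever y > 9/ϵ.
Take K = 9/ϵ. If y > K then |(-5y - 11)/(y + 4) + 5| < 9/y < ϵ.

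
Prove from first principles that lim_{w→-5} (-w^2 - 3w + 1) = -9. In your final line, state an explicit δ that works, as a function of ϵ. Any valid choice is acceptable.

Let ϵ > 0 be given. We want δ > 0 such that 0 < |w + 5| < δ implies |(-w^2 - 3w + 1) + 9| < ϵ.
(-w^2 - 3w + 1) + 9 = -w^2 - 3w + 10 = (w + 5)(-w + 2).
So |(-w^2 - 3w + 1) + 9| = |w + 5|·|-w + 2|.
Assume first that |w + 5| < 1, so |w| < 6. Then |-w + 2| ≤ 6 + 2 = 8.
Hence |(-w^2 - 3w + 1) + 9| ≤ 8|w + 5| < ϵ provided |w + 5| < ϵ/8.
Take δ = min(1, ϵ/8). Then 0 < |w + 5| < δ gives both |w + 5| < 1 and |w + 5| < ϵ/8, so |(-w^2 - 3w + 1) + 9| < ϵ.

δ = min(1, ϵ/8)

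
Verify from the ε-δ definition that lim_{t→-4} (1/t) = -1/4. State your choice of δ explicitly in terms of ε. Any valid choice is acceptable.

Suppose ε > 0. We seek δ > 0 such that 0 < |t + 4| < δ implies |1/t + 1/4| < ε.
|1/t + 1/4| = |-4 − t|/(4·|t|) = |t + 4|/(4|t|).
Require δ ≤ 2 so that |t| > 4 − 2 = 2, hence 4|t| > 8.
Then |1/t + 1/4| < |t + 4|/8, which is < ε when |t + 4| < 8ε.
Take δ = min(2, 8ε). Then 0 < |t + 4| < δ gives both |t + 4| < 2 and |t + 4| < 8ε, so |1/t + 1/4| < ε.

δ = min(2, 8ε)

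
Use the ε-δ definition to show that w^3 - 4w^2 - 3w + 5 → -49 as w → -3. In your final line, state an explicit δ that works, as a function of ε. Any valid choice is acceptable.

Let ε > 0. We want δ > 0 such that 0 < |w + 3| < δ implies |(w^3 - 4w^2 - 3w + 5) + 49| < ε.
(w^3 - 4w^2 - 3w + 5) + 49 = w^3 - 4w^2 - 3w + 54 = (w + 3)(w^2 - 7w + 18).
So |(w^3 - 4w^2 - 3w + 5) + 49| = |w + 3|·|w^2 - 7w + 18|.
Assume first that |w + 3| < 1, so |w| < 4. Then |w^2 - 7w + 18| ≤ 4^2 + 7·4 + 18 = 62.
Hence |(w^3 - 4w^2 - 3w + 5) + 49| ≤ 62|w + 3| < ε provided |w + 3| < ε/62.
Take δ = min(1, ε/62). Then 0 < |w + 3| < δ gives both |w + 3| < 1 and |w + 3| < ε/62, so |(w^3 - 4w^2 - 3w + 5) + 49| < ε.

δ = min(1, ε/62)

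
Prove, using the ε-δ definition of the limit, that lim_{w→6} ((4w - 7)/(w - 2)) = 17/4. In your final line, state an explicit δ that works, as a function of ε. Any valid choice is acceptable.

Let ε > 0. We want δ > 0 with 0 < |w − 6| < δ ⇒ |(4w - 7)/(w - 2) − (17/4)| < ε.
Combining over a common denominator, (4w - 7)/(w - 2) − (17/4) = [(4w - 7)·4 − 17·(w - 2)] / [4·(w - 2)] = -1(w − 6) / (4(w - 2)).
So |(4w - 7)/(w - 2) − (17/4)| = |w − 6| / (4·|w − 2|).
Require δ ≤ 2, so |w − 2| ≥ |4| − |w − 6| > 4 − 2 = 2.
Hence |(4w - 7)/(w - 2) − (17/4)| < |w − 6|/(4·2) = (1/8)|w − 6|, which is < ε once |w − 6| < 8ε.
Take δ = min(2, 8ε). Then 0 < |w − 6| < δ forces both bounds, so |(4w - 7)/(w - 2) − (17/4)| < ε.

δ = min(2, 8ε)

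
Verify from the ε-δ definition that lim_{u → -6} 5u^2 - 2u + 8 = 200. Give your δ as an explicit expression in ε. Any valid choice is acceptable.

Fix ε > 0. We want δ > 0 such that 0 < |u + 6| < δ implies |(5u^2 - 2u + 8) − 200| < ε.
(5u^2 - 2u + 8) − 200 = 5u^2 - 2u - 192 = (u + 6)(5u - 32).
So |(5u^2 - 2u + 8) − 200| = |u + 6|·|5u - 32|.
Assume first that |u + 6| < 2, so |u| < 8. Then |5u - 32| ≤ 5·8 + 32 = 72.
Hence |(5u^2 - 2u + 8) − 200| ≤ 72|u + 6| < ε provided |u + 6| < ε/72.
Choosing δ = min(2, ε/72) ensures both conditions, hence |(5u^2 - 2u + 8) − 200| < ε.

δ = min(2, ε/72)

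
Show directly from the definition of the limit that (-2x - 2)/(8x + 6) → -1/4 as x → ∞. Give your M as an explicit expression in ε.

M = (1/16)/ε

Suppose ε > 0. We seek M > 0 such that x > M implies |(-2x - 2)/(8x + 6) + 1/4| < ε.
(-2x - 2)/(8x + 6) + 1/4 = (8(-2x - 2) − (-2)(8x + 6)) / (8(8x + 6)) = -4/(8(8x + 6)).
For x > 0 we have 8x + 6 > 8x, so |(-2x - 2)/(8x + 6) + 1/4| = 4/(8(8x + 6)) < 4/(8·8x) = (1/16)/x.
Thus |(-2x - 2)/(8x + 6) + 1/4| < ε whenever x > (1/16)/ε.
Take M = (1/16)/ε. If x > M then |(-2x - 2)/(8x + 6) + 1/4| < (1/16)/x < ε.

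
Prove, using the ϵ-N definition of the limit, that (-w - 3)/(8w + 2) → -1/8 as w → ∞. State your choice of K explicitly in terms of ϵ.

Let ϵ > 0 be given. We seek K > 0 such that w > K implies |(-w - 3)/(8w + 2) + 1/8| < ϵ.
(-w - 3)/(8w + 2) + 1/8 = (8(-w - 3) − (-1)(8w + 2)) / (8(8w + 2)) = -22/(8(8w + 2)).
For w > 0 we have 8w + 2 > 8w, so |(-w - 3)/(8w + 2) + 1/8| = 22/(8(8w + 2)) < 22/(8·8w) = (11/32)/w.
Thus |(-w - 3)/(8w + 2) + 1/8| < ϵ whenever w > (11/32)/ϵ.
Take K = (11/32)/ϵ. If w > K then |(-w - 3)/(8w + 2) + 1/8| < (11/32)/w < ϵ.

K = (11/32)/ϵ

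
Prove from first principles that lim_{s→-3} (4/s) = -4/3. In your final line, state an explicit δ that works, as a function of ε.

δ = min(3/2, (9/8)ε)

Fix ε > 0. We seek δ > 0 such that 0 < |s + 3| < δ implies |4/s + 4/3| < ε.
|4/s + 4/3| = 4·|-3 − s|/(3·|s|) = 4|s + 3|/(3|s|).
Restrict δ ≤ 3/2. Then |s + 3| < 3/2 gives |s| > 3/2, so 3|s| > 9/2.
Then |4/s + 4/3| < 4|s + 3|/(9/2), which is < ε when |s + 3| < (9/8)ε.
Take δ = min(3/2, (9/8)ε). Then 0 < |s + 3| < δ gives both |s + 3| < 3/2 and |s + 3| < (9/8)ε, so |4/s + 4/3| < ε.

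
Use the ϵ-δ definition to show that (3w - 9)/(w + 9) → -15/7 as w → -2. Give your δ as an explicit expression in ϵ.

Suppose ϵ > 0. We want δ > 0 with 0 < |w + 2| < δ ⇒ |(3w - 9)/(w + 9) + 15/7| < ϵ.
Combining over a common denominator, (3w - 9)/(w + 9) + 15/7 = [(3w - 9)·7 − (-15)·(w + 9)] / [7·(w + 9)] = 36(w + 2) / (7(w + 9)).
So |(3w - 9)/(w + 9) + 15/7| = 36|w + 2| / (7·|w + 9|).
Restrict δ ≤ 7/2. Then |w + 2| < 7/2 gives |w + 9| = |(w + 2) + 7| ≥ 7 − 7/2 = 7/2.
Hence |(3w - 9)/(w + 9) + 15/7| < 36|w + 2|/(7·(7/2)) = (72/49)|w + 2|, which is < ϵ once |w + 2| < (49/72)ϵ.
Take δ = min(7/2, (49/72)ϵ). Then 0 < |w + 2| < δ forces both bounds, so |(3w - 9)/(w + 9) + 15/7| < ϵ.

δ = min(7/2, (49/72)ϵ)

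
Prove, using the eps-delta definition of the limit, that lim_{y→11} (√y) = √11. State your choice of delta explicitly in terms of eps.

Let eps > 0 be given. We want delta > 0 such that 0 < |y − 11| < delta implies |√y − √11| < eps.
Multiplying by the conjugate, |√y − √11| = |y − 11|/(√y + √11).
Restrict delta ≤ 11 so that |y − 11| < 11 forces y > 0, and then √y + √11 > √11.
Hence |√y − √11| < |y − 11|/√11, which is < eps once |y − 11| < √11·eps.
Take delta = min(11, √11·eps). If 0 < |y − 11| < delta then y > 0 and |√y − √11| < |y − 11|/√11 < eps.

delta = min(11, √11·eps)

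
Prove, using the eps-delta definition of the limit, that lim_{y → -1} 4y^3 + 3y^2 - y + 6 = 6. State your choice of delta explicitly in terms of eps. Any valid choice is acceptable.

Suppose eps > 0. We want delta > 0 such that 0 < |y + 1| < delta implies |(4y^3 + 3y^2 - y + 6) − 6| < eps.
(4y^3 + 3y^2 - y + 6) − 6 = 4y^3 + 3y^2 - y = (y + 1)(4y^2 - y).
So |(4y^3 + 3y^2 - y + 6) − 6| = |y + 1|·|4y^2 - y|.
Assume first that |y + 1| < 1, so |y| < 2. Then |4y^2 - y| ≤ 4·2^2 + 2 = 18.
Hence |(4y^3 + 3y^2 - y + 6) − 6| ≤ 18|y + 1| < eps provided |y + 1| < eps/18.
Choosing delta = min(1, eps/18) ensures both conditions, hence |(4y^3 + 3y^2 - y + 6) − 6| < eps.

delta = min(1, eps/18)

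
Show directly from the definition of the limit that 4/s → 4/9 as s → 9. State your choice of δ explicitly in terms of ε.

Let ε > 0. We seek δ > 0 such that 0 < |s − 9| < δ implies |4/s − (4/9)| < ε.
|4/s − (4/9)| = 4·|9 − s|/(9·|s|) = 4|s − 9|/(9|s|).
Restrict δ ≤ 9/2. Then |s − 9| < 9/2 gives |s| > 9/2, so 9|s| > 81/2.
Then |4/s − (4/9)| < 4|s − 9|/(81/2), which is < ε when |s − 9| < (81/8)ε.
Take δ = min(9/2, (81/8)ε). Then 0 < |s − 9| < δ gives both |s − 9| < 9/2 and |s − 9| < (81/8)ε, so |4/s − (4/9)| < ε.

δ = min(9/2, (81/8)ε)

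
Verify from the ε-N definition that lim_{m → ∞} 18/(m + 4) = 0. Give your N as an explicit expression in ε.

Let ε > 0. For m ≥ 1, |18/(m + 4) − 0| = 18/(m + 4) ≤ 18/m.
We need 18/m < ε, i.e. m > 18/ε.
Take N = 18/ε. If m > N then |18/(m + 4)| ≤ 18/m < ε.

N = 18/ε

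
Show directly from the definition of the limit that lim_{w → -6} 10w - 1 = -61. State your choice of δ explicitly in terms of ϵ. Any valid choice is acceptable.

Fix ϵ > 0. We need δ > 0 so that 0 < |w + 6| < δ implies |(10w - 1) + 61| < ϵ.
|(10w - 1) + 61| = |10w + 60| = 10|w + 6|.
Thus it suffices that |w + 6| < ϵ/10.
Choosing δ = ϵ/10 gives |(10w - 1) + 61| = 10|w + 6| < ϵ whenever |w + 6| < δ.

δ = ϵ/10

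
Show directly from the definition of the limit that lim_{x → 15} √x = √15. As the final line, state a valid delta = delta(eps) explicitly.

Let eps > 0 be given. We want delta > 0 such that 0 < |x − 15| < delta implies |√x − √15| < eps.
Multiplying by the conjugate, |√x − √15| = |x − 15|/(√x + √15).
Restrict delta ≤ 15 so that |x − 15| < 15 forces x > 0, and then √x + √15 > √15.
Hence |√x − √15| < |x − 15|/√15, which is < eps once |x − 15| < √15·eps.
Take delta = min(15, √15·eps). If 0 < |x − 15| < delta then x > 0 and |√x − √15| < |x − 15|/√15 < eps.

delta = min(15, √15·eps)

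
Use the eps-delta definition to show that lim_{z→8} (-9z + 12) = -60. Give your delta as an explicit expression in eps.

Let eps > 0. We need delta > 0 so that 0 < |z − 8| < delta implies |(-9z + 12) + 60| < eps.
Since (-9z + 12) + 60 = -9(z − 8), we have |(-9z + 12) + 60| = 9|z − 8|.
Thus it suffices that |z − 8| < eps/9.
Take delta = eps/9. If 0 < |z − 8| < delta then |(-9z + 12) + 60| = 9|z − 8| < 9·(eps/9) = eps.

delta = eps/9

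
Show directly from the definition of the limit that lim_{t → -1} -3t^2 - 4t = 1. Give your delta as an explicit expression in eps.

Let eps > 0. We want delta > 0 such that 0 < |t + 1| < delta implies |(-3t^2 - 4t) − 1| < eps.
(-3t^2 - 4t) − 1 = -3t^2 - 4t - 1 = (t + 1)(-3t - 1).
So |(-3t^2 - 4t) − 1| = |t + 1|·|-3t - 1|.
Assume first that |t + 1| < 1, so |t| < 2. Then |-3t - 1| ≤ 3·2 + 1 = 7.
Hence |(-3t^2 - 4t) − 1| ≤ 7|t + 1| < eps provided |t + 1| < eps/7.
Choosing delta = min(1, eps/7) ensures both conditions, hence |(-3t^2 - 4t) − 1| < eps.

delta = min(1, eps/7)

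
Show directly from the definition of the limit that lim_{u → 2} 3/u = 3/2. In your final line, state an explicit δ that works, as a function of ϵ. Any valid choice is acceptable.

Fix ϵ > 0. We seek δ > 0 such that 0 < |u − 2| < δ implies |3/u − (3/2)| < ϵ.
|3/u − (3/2)| = 3·|2 − u|/(2·|u|) = 3|u − 2|/(2|u|).
Restrict δ ≤ 1. Then |u − 2| < 1 gives |u| > 1, so 2|u| > 2.
Then |3/u − (3/2)| < 3|u − 2|/2, which is < ϵ when |u − 2| < (2/3)ϵ.
Take δ = min(1, (2/3)ϵ). Then 0 < |u − 2| < δ gives both |u − 2| < 1 and |u − 2| < (2/3)ϵ, so |3/u − (3/2)| < ϵ.

δ = min(1, (2/3)ϵ)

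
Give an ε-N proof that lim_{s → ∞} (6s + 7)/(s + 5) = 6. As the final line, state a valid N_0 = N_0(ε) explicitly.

Fix ε > 0. We seek N_0 > 0 such that s > N_0 implies |(6s + 7)/(s + 5) − 6| < ε.
(6s + 7)/(s + 5) − 6 = ((6s + 7) − 6(s + 5)) / ((s + 5)) = -23/((s + 5)).
For s > 0 we have s + 5 > s, so |(6s + 7)/(s + 5) − 6| = 23/((s + 5)) < 23/(s) = 23/s.
Thus |(6s + 7)/(s + 5) − 6| < ε whenever s > 23/ε.
Take N_0 = 23/ε. If s > N_0 then |(6s + 7)/(s + 5) − 6| < 23/s < ε.

N_0 = 23/ε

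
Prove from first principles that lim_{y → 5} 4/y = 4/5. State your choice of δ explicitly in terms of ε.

δ = min(5/2, (25/8)ε)

Let ε > 0. We seek δ > 0 such that 0 < |y − 5| < δ implies |4/y − (4/5)| < ε.
|4/y − (4/5)| = 4·|5 − y|/(5·|y|) = 4|y − 5|/(5|y|).
Restrict δ ≤ 5/2. Then |y − 5| < 5/2 gives |y| > 5/2, so 5|y| > 25/2.
Then |4/y − (4/5)| < 4|y − 5|/(25/2), which is < ε when |y − 5| < (25/8)ε.
Take δ = min(5/2, (25/8)ε). Then 0 < |y − 5| < δ gives both |y − 5| < 5/2 and |y − 5| < (25/8)ε, so |4/y − (4/5)| < ε.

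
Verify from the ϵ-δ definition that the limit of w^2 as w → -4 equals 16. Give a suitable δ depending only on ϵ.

Suppose ϵ > 0. We seek δ > 0 with 0 < |w + 4| < δ ⇒ |w^2 − 16| < ϵ.
Factor: w^2 − 16 = (w + 4)(w - 4), so |w^2 − 16| = |w + 4|·|w - 4|.
Restrict δ ≤ 1. Then |w + 4| < 1 gives |w| < 5, so by the triangle inequality |w - 4| ≤ 5 + 4 = 9.
Hence |w^2 − 16| ≤ 9|w + 4|, which is < ϵ once |w + 4| < ϵ/9.
Take δ = min(1, ϵ/9). If 0 < |w + 4| < δ then both bounds hold and |w^2 − 16| ≤ 9|w + 4| < 9·(ϵ/9) = ϵ.

δ = min(1, ϵ/9)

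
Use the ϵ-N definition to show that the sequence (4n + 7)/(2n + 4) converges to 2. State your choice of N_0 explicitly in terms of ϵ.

N_0 = (1/2)/ϵ

Fix ϵ > 0. For n ≥ 1, |(4n + 7)/(2n + 4) − 2| = |-2|/(2(2n + 4)) = 2/(2(2n + 4)).
Since 2n + 4 ≥ 2n for n ≥ 1, this is ≤ 2/(2·2n) = (1/2)/n.
So |(4n + 7)/(2n + 4) − 2| < ϵ whenever n > (1/2)/ϵ.
Take N_0 = (1/2)/ϵ. If n > N_0 then |(4n + 7)/(2n + 4) − 2| ≤ (1/2)/n < ϵ.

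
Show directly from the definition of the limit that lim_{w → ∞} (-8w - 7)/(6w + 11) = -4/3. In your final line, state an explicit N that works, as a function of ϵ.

N = (23/18)/ϵ

Let ϵ > 0 be given. We seek N > 0 such that w > N implies |(-8w - 7)/(6w + 11) + 4/3| < ϵ.
(-8w - 7)/(6w + 11) + 4/3 = (6(-8w - 7) − (-8)(6w + 11)) / (6(6w + 11)) = 46/(6(6w + 11)).
For w > 0 we have 6w + 11 > 6w, so |(-8w - 7)/(6w + 11) + 4/3| = 46/(6(6w + 11)) < 46/(6·6w) = (23/18)/w.
Thus |(-8w - 7)/(6w + 11) + 4/3| < ϵ whenever w > (23/18)/ϵ.
Take N = (23/18)/ϵ. If w > N then |(-8w - 7)/(6w + 11) + 4/3| < (23/18)/w < ϵ.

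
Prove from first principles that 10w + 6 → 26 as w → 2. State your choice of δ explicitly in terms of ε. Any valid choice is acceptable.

δ = ε/10

Let ε > 0 be given. We need δ > 0 so that 0 < |w − 2| < δ implies |(10w + 6) − 26| < ε.
Since (10w + 6) − 26 = 10(w − 2), we have |(10w + 6) − 26| = 10|w − 2|.
Thus it suffices that |w − 2| < ε/10.
Choosing δ = ε/10 gives |(10w + 6) − 26| = 10|w − 2| < ε whenever |w − 2| < δ.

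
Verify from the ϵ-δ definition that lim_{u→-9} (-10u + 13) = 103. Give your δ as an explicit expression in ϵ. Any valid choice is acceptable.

δ = ϵ/10

Suppose ϵ > 0. We need δ > 0 so that 0 < |u + 9| < δ implies |(-10u + 13) − 103| < ϵ.
Since (-10u + 13) − 103 = -10(u + 9), we have |(-10u + 13) − 103| = 10|u + 9|.
Thus it suffices that |u + 9| < ϵ/10.
Choosing δ = ϵ/10 gives |(-10u + 13) − 103| = 10|u + 9| < ϵ whenever |u + 9| < δ.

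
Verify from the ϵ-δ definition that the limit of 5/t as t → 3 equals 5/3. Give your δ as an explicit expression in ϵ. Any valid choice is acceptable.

Fix ϵ > 0. We seek δ > 0 such that 0 < |t − 3| < δ implies |5/t − (5/3)| < ϵ.
|5/t − (5/3)| = 5·|3 − t|/(3·|t|) = 5|t − 3|/(3|t|).
Restrict δ ≤ 3/2. Then |t − 3| < 3/2 gives |t| > 3/2, so 3|t| > 9/2.
Then |5/t − (5/3)| < 5|t − 3|/(9/2), which is < ϵ when |t − 3| < (9/10)ϵ.
Take δ = min(3/2, (9/10)ϵ). Then 0 < |t − 3| < δ gives both |t − 3| < 3/2 and |t − 3| < (9/10)ϵ, so |5/t − (5/3)| < ϵ.

δ = min(3/2, (9/10)ϵ)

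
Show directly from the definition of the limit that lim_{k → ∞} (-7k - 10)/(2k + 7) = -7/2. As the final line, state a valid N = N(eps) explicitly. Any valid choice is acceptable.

Suppose eps > 0. For k ≥ 1, |(-7k - 10)/(2k + 7) + 7/2| = |29|/(2(2k + 7)) = 29/(2(2k + 7)).
Since 2k + 7 ≥ 2k for k ≥ 1, this is ≤ 29/(2·2k) = (29/4)/k.
So |(-7k - 10)/(2k + 7) + 7/2| < eps whenever k > (29/4)/eps.
Take N = (29/4)/eps. If k > N then |(-7k - 10)/(2k + 7) + 7/2| ≤ (29/4)/k < eps.

N = (29/4)/eps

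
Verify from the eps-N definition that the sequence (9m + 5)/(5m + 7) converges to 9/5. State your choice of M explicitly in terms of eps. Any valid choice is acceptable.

Fix eps > 0. For m ≥ 1, |(9m + 5)/(5m + 7) − (9/5)| = |-38|/(5(5m + 7)) = 38/(5(5m + 7)).
Since 5m + 7 ≥ 5m for m ≥ 1, this is ≤ 38/(5·5m) = (38/25)/m.
So |(9m + 5)/(5m + 7) − (9/5)| < eps whenever m > (38/25)/eps.
Take M = (38/25)/eps. If m > M then |(9m + 5)/(5m + 7) − (9/5)| ≤ (38/25)/m < eps.

M = (38/25)/eps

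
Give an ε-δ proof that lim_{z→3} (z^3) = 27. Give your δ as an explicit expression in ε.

δ = min(1, ε/37)

Let ε > 0 be given. We seek δ > 0 with 0 < |z − 3| < δ ⇒ |z^3 − 27| < ε.
Factor: z^3 − 27 = (z − 3)(z^2 + 3z + 9), so |z^3 − 27| = |z − 3|·|z^2 + 3z + 9|.
Restrict δ ≤ 1. Then |z − 3| < 1 gives |z| < 4, so by the triangle inequality |z^2 + 3z + 9| ≤ 4^2 + 3·4 + 9 = 37.
Hence |z^3 − 27| ≤ 37|z − 3|, which is < ε once |z − 3| < ε/37.
Take δ = min(1, ε/37). If 0 < |z − 3| < δ then both bounds hold and |z^3 − 27| ≤ 37|z − 3| < 37·(ε/37) = ε.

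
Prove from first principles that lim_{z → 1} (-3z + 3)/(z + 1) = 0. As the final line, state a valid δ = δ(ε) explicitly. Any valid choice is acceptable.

Let ε > 0 be given. We want δ > 0 with 0 < |z − 1| < δ ⇒ |(-3z + 3)/(z + 1) − 0| < ε.
Combining over a common denominator, (-3z + 3)/(z + 1) − 0 = [(-3z + 3)·2 − 0·(z + 1)] / [2·(z + 1)] = -6(z − 1) / (2(z + 1)).
So |(-3z + 3)/(z + 1) − 0| = 6|z − 1| / (2·|z + 1|).
Restrict δ ≤ 1. Then |z − 1| < 1 gives |z + 1| = |(z − 1) + 2| ≥ 2 − 1 = 1.
Hence |(-3z + 3)/(z + 1) − 0| < 6|z − 1|/(2·1) = 3|z − 1|, which is < ε once |z − 1| < (1/3)ε.
Take δ = min(1, (1/3)ε). Then 0 < |z − 1| < δ forces both bounds, so |(-3z + 3)/(z + 1) − 0| < ε.

δ = min(1, (1/3)ε)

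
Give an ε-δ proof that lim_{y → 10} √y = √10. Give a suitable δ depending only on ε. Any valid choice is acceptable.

Fix ε > 0. We want δ > 0 such that 0 < |y − 10| < δ implies |√y − √10| < ε.
Rationalise: √y − √10 = (y − 10)/(√y + √10), so |√y − √10| = |y − 10|/(√y + √10).
Restrict δ ≤ 10 so that |y − 10| < 10 forces y > 0, and then √y + √10 > √10.
Hence |√y − √10| < |y − 10|/√10, which is < ε once |y − 10| < √10·ε.
Take δ = min(10, √10·ε). If 0 < |y − 10| < δ then y > 0 and |√y − √10| < |y − 10|/√10 < ε.

δ = min(10, √10·ε)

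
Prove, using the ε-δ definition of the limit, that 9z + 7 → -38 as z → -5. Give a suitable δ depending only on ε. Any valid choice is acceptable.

Let ε > 0. We need δ > 0 so that 0 < |z + 5| < δ implies |(9z + 7) + 38| < ε.
|(9z + 7) + 38| = |9z + 45| = 9|z + 5|.
So 9|z + 5| < ε exactly when |z + 5| < ε/9.
Take δ = ε/9. If 0 < |z + 5| < δ then |(9z + 7) + 38| = 9|z + 5| < 9·(ε/9) = ε.

δ = ε/9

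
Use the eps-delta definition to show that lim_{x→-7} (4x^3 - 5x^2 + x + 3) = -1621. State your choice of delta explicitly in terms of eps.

Suppose eps > 0. We want delta > 0 such that 0 < |x + 7| < delta implies |(4x^3 - 5x^2 + x + 3) + 1621| < eps.
(4x^3 - 5x^2 + x + 3) + 1621 = 4x^3 - 5x^2 + x + 1624 = (x + 7)(4x^2 - 33x + 232).
So |(4x^3 - 5x^2 + x + 3) + 1621| = |x + 7|·|4x^2 - 33x + 232|.
Assume first that |x + 7| < 1, so |x| < 8. Then |4x^2 - 33x + 232| ≤ 4·8^2 + 33·8 + 232 = 752.
Hence |(4x^3 - 5x^2 + x + 3) + 1621| ≤ 752|x + 7| < eps provided |x + 7| < eps/752.
Choosing delta = min(1, eps/752) ensures both conditions, hence |(4x^3 - 5x^2 + x + 3) + 1621| < eps.

delta = min(1, eps/752)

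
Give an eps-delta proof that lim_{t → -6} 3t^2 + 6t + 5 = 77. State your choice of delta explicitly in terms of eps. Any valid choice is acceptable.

Fix eps > 0. We want delta > 0 such that 0 < |t + 6| < delta implies |(3t^2 + 6t + 5) − 77| < eps.
(3t^2 + 6t + 5) − 77 = 3t^2 + 6t - 72 = (t + 6)(3t - 12).
So |(3t^2 + 6t + 5) − 77| = |t + 6|·|3t - 12|.
Assume first that |t + 6| < 2, so |t| < 8. Then |3t - 12| ≤ 3·8 + 12 = 36.
Hence |(3t^2 + 6t + 5) − 77| ≤ 36|t + 6| < eps provided |t + 6| < eps/36.
Take delta = min(2, eps/36). Then 0 < |t + 6| < delta gives both |t + 6| < 2 and |t + 6| < eps/36, so |(3t^2 + 6t + 5) − 77| < eps.

delta = min(2, eps/36)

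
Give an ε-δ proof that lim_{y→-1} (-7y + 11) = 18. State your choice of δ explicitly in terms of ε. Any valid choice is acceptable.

Suppose ε > 0. We need δ > 0 so that 0 < |y + 1| < δ implies |(-7y + 11) − 18| < ε.
Since (-7y + 11) − 18 = -7(y + 1), we have |(-7y + 11) − 18| = 7|y + 1|.
Thus it suffices that |y + 1| < ε/7.
Take δ = ε/7. If 0 < |y + 1| < δ then |(-7y + 11) − 18| = 7|y + 1| < 7·(ε/7) = ε.

δ = ε/7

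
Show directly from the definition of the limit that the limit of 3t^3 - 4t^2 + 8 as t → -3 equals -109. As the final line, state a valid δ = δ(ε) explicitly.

Fix ε > 0. We want δ > 0 such that 0 < |t + 3| < δ implies |(3t^3 - 4t^2 + 8) + 109| < ε.
(3t^3 - 4t^2 + 8) + 109 = 3t^3 - 4t^2 + 117 = (t + 3)(3t^2 - 13t + 39).
So |(3t^3 - 4t^2 + 8) + 109| = |t + 3|·|3t^2 - 13t + 39|.
Require δ ≤ 1. Then |t + 3| < 1 gives |t| < 4, and by the triangle inequality |3t^2 - 13t + 39| ≤ 3·4^2 + 13·4 + 39 = 139.
Hence |(3t^3 - 4t^2 + 8) + 109| ≤ 139|t + 3| < ε provided |t + 3| < ε/139.
Choosing δ = min(1, ε/139) ensures both conditions, hence |(3t^3 - 4t^2 + 8) + 109| < ε.

δ = min(1, ε/139)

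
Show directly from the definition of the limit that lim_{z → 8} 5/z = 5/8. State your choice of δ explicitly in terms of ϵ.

Let ϵ > 0. We seek δ > 0 such that 0 < |z − 8| < δ implies |5/z − (5/8)| < ϵ.
|5/z − (5/8)| = 5·|8 − z|/(8·|z|) = 5|z − 8|/(8|z|).
Require δ ≤ 4 so that |z| > 8 − 4 = 4, hence 8|z| > 32.
Then |5/z − (5/8)| < 5|z − 8|/32, which is < ϵ when |z − 8| < (32/5)ϵ.
Take δ = min(4, (32/5)ϵ). Then 0 < |z − 8| < δ gives both |z − 8| < 4 and |z − 8| < (32/5)ϵ, so |5/z − (5/8)| < ϵ.

δ = min(4, (32/5)ϵ)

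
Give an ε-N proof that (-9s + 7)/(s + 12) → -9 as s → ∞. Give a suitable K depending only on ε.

Fix ε > 0. We seek K > 0 such that s > K implies |(-9s + 7)/(s + 12) + 9| < ε.
(-9s + 7)/(s + 12) + 9 = ((-9s + 7) − (-9)(s + 12)) / ((s + 12)) = 115/((s + 12)).
For s > 0 we have s + 12 > s, so |(-9s + 7)/(s + 12) + 9| = 115/((s + 12)) < 115/(s) = 115/s.
Thus |(-9s + 7)/(s + 12) + 9| < ε whenever s > 115/ε.
Take K = 115/ε. If s > K then |(-9s + 7)/(s + 12) + 9| < 115/s < ε.

K = 115/ε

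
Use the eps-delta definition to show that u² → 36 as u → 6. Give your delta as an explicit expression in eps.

Suppose eps > 0. We seek delta > 0 with 0 < |u − 6| < delta ⇒ |u² − 36| < eps.
Factor: u² − 36 = (u − 6)(u + 6), so |u² − 36| = |u − 6|·|u + 6|.
Impose delta ≤ 1 so that |u| < 7; then |u + 6| ≤ 13.
Hence |u² − 36| ≤ 13|u − 6|, which is < eps once |u − 6| < eps/13.
Take delta = min(1, eps/13). If 0 < |u − 6| < delta then both bounds hold and |u² − 36| ≤ 13|u − 6| < 13·(eps/13) = eps.

delta = min(1, eps/13)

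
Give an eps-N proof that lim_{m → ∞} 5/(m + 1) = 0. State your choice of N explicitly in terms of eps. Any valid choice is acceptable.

Suppose eps > 0. For m ≥ 1, |5/(m + 1) − 0| = 5/(m + 1) ≤ 5/m.
We need 5/m < eps, i.e. m > 5/eps.
Take N = 5/eps. If m > N then |5/(m + 1)| ≤ 5/m < eps.

N = 5/eps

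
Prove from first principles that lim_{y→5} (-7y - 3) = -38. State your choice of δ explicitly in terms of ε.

Let ε > 0. We need δ > 0 so that 0 < |y − 5| < δ implies |(-7y - 3) + 38| < ε.
|(-7y - 3) + 38| = |-7y + 35| = 7|y − 5|.
Thus it suffices that |y − 5| < ε/7.
Choosing δ = ε/7 gives |(-7y - 3) + 38| = 7|y − 5| < ε whenever |y − 5| < δ.

δ = ε/7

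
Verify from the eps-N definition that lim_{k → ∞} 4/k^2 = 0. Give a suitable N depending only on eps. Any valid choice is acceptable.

N = (4/eps)^{1/2}

Let eps > 0. For k ≥ 1, |4/k^2 − 0| = 4/k^2.
4/k^2 < eps ⇔ k^2 > 4/eps ⇔ k > (4/eps)^{1/2}.
Take N = (4/eps)^{1/2}. Then k > N implies 4/k^2 < eps.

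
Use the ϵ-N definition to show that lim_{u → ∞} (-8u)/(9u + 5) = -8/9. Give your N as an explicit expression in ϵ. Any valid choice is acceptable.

N = (40/81)/ϵ

Suppose ϵ > 0. We seek N > 0 such that u > N implies |(-8u)/(9u + 5) + 8/9| < ϵ.
(-8u)/(9u + 5) + 8/9 = (9(-8u) − (-8)(9u + 5)) / (9(9u + 5)) = 40/(9(9u + 5)).
For u > 0 we have 9u + 5 > 9u, so |(-8u)/(9u + 5) + 8/9| = 40/(9(9u + 5)) < 40/(9·9u) = (40/81)/u.
Thus |(-8u)/(9u + 5) + 8/9| < ϵ whenever u > (40/81)/ϵ.
Take N = (40/81)/ϵ. If u > N then |(-8u)/(9u + 5) + 8/9| < (40/81)/u < ϵ.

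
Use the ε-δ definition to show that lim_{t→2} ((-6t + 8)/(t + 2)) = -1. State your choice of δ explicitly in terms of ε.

Suppose ε > 0. We want δ > 0 with 0 < |t − 2| < δ ⇒ |(-6t + 8)/(t + 2) + 1| < ε.
Combining over a common denominator, (-6t + 8)/(t + 2) + 1 = [(-6t + 8)·4 − (-4)·(t + 2)] / [4·(t + 2)] = -20(t − 2) / (4(t + 2)).
So |(-6t + 8)/(t + 2) + 1| = 20|t − 2| / (4·|t + 2|).
Require δ ≤ 2, so |t + 2| ≥ |4| − |t − 2| > 4 − 2 = 2.
Hence |(-6t + 8)/(t + 2) + 1| < 20|t − 2|/(4·2) = (5/2)|t − 2|, which is < ε once |t − 2| < (2/5)ε.
Take δ = min(2, (2/5)ε). Then 0 < |t − 2| < δ forces both bounds, so |(-6t + 8)/(t + 2) + 1| < ε.

δ = min(2, (2/5)ε)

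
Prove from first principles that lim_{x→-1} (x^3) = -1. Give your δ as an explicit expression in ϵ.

Suppose ϵ > 0. We seek δ > 0 with 0 < |x + 1| < δ ⇒ |x^3 + 1| < ϵ.
Factor: x^3 + 1 = (x + 1)(x^2 - x + 1), so |x^3 + 1| = |x + 1|·|x^2 - x + 1|.
Impose δ ≤ 1 so that |x| < 2; then |x^2 - x + 1| ≤ 7.
Hence |x^3 + 1| ≤ 7|x + 1|, which is < ϵ once |x + 1| < ϵ/7.
Take δ = min(1, ϵ/7). If 0 < |x + 1| < δ then both bounds hold and |x^3 + 1| ≤ 7|x + 1| < 7·(ϵ/7) = ϵ.

δ = min(1, ϵ/7)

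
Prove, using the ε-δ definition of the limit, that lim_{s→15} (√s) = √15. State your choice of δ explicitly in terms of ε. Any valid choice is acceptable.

Suppose ε > 0. We want δ > 0 such that 0 < |s − 15| < δ implies |√s − √15| < ε.
Rationalise: √s − √15 = (s − 15)/(√s + √15), so |√s − √15| = |s − 15|/(√s + √15).
Restrict δ ≤ 15 so that |s − 15| < 15 forces s > 0, and then √s + √15 > √15.
Hence |√s − √15| < |s − 15|/√15, which is < ε once |s − 15| < √15·ε.
Take δ = min(15, √15·ε). If 0 < |s − 15| < δ then s > 0 and |√s − √15| < |s − 15|/√15 < ε.

δ = min(15, √15·ε)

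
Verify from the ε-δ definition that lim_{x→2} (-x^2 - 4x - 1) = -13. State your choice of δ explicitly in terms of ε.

Let ε > 0 be given. We want δ > 0 such that 0 < |x − 2| < δ implies |(-x^2 - 4x - 1) + 13| < ε.
(-x^2 - 4x - 1) + 13 = -x^2 - 4x + 12 = (x − 2)(-x - 6).
So |(-x^2 - 4x - 1) + 13| = |x − 2|·|-x - 6|.
Require δ ≤ 1. Then |x − 2| < 1 gives |x| < 3, and by the triangle inequality |-x - 6| ≤ 3 + 6 = 9.
Hence |(-x^2 - 4x - 1) + 13| ≤ 9|x − 2| < ε provided |x − 2| < ε/9.
Choosing δ = min(1, ε/9) ensures both conditions, hence |(-x^2 - 4x - 1) + 13| < ε.

δ = min(1, ε/9)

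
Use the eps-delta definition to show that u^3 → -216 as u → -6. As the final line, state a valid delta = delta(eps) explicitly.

delta = min(2, eps/148)

Suppose eps > 0. We seek delta > 0 with 0 < |u + 6| < delta ⇒ |u^3 + 216| < eps.
Factor: u^3 + 216 = (u + 6)(u^2 - 6u + 36), so |u^3 + 216| = |u + 6|·|u^2 - 6u + 36|.
Impose delta ≤ 2 so that |u| < 8; then |u^2 - 6u + 36| ≤ 148.
Hence |u^3 + 216| ≤ 148|u + 6|, which is < eps once |u + 6| < eps/148.
Take delta = min(2, eps/148). If 0 < |u + 6| < delta then both bounds hold and |u^3 + 216| ≤ 148|u + 6| < 148·(eps/148) = eps.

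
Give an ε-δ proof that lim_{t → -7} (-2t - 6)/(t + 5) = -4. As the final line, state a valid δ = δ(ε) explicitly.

δ = min(1, (1/2)ε)

Let ε > 0 be given. We want δ > 0 with 0 < |t + 7| < δ ⇒ |(-2t - 6)/(t + 5) + 4| < ε.
Combining over a common denominator, (-2t - 6)/(t + 5) + 4 = [(-2t - 6)·(-2) − 8·(t + 5)] / [(-2)·(t + 5)] = -4(t + 7) / ((-2)(t + 5)).
So |(-2t - 6)/(t + 5) + 4| = 4|t + 7| / (2·|t + 5|).
Restrict δ ≤ 1. Then |t + 7| < 1 gives |t + 5| = |(t + 7) + (-2)| ≥ 2 − 1 = 1.
Hence |(-2t - 6)/(t + 5) + 4| < 4|t + 7|/(2·1) = 2|t + 7|, which is < ε once |t + 7| < (1/2)ε.
Take δ = min(1, (1/2)ε). Then 0 < |t + 7| < δ forces both bounds, so |(-2t - 6)/(t + 5) + 4| < ε.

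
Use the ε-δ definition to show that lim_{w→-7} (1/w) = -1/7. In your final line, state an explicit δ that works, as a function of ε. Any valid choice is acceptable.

Suppose ε > 0. We seek δ > 0 such that 0 < |w + 7| < δ implies |1/w + 1/7| < ε.
|1/w + 1/7| = |-7 − w|/(7·|w|) = |w + 7|/(7|w|).
Require δ ≤ 7/2 so that |w| > 7 − 7/2 = 7/2, hence 7|w| > 49/2.
Then |1/w + 1/7| < |w + 7|/(49/2), which is < ε when |w + 7| < (49/2)ε.
Take δ = min(7/2, (49/2)ε). Then 0 < |w + 7| < δ gives both |w + 7| < 7/2 and |w + 7| < (49/2)ε, so |1/w + 1/7| < ε.

δ = min(7/2, (49/2)ε)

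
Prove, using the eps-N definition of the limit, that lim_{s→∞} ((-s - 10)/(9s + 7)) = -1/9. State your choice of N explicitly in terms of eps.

Fix eps > 0. We seek N > 0 such that s > N implies |(-s - 10)/(9s + 7) + 1/9| < eps.
(-s - 10)/(9s + 7) + 1/9 = (9(-s - 10) − (-1)(9s + 7)) / (9(9s + 7)) = -83/(9(9s + 7)).
For s > 0 we have 9s + 7 > 9s, so |(-s - 10)/(9s + 7) + 1/9| = 83/(9(9s + 7)) < 83/(9·9s) = (83/81)/s.
Thus |(-s - 10)/(9s + 7) + 1/9| < eps whenever s > (83/81)/eps.
Take N = (83/81)/eps. If s > N then |(-s - 10)/(9s + 7) + 1/9| < (83/81)/s < eps.

N = (83/81)/eps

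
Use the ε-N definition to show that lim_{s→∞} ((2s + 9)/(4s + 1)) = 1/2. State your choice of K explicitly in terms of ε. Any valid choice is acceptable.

K = (17/8)/ε

Fix ε > 0. We seek K > 0 such that s > K implies |(2s + 9)/(4s + 1) − (1/2)| < ε.
(2s + 9)/(4s + 1) − (1/2) = (4(2s + 9) − 2(4s + 1)) / (4(4s + 1)) = 34/(4(4s + 1)).
For s > 0 we have 4s + 1 > 4s, so |(2s + 9)/(4s + 1) − (1/2)| = 34/(4(4s + 1)) < 34/(4·4s) = (17/8)/s.
Thus |(2s + 9)/(4s + 1) − (1/2)| < ε whenever s > (17/8)/ε.
Take K = (17/8)/ε. If s > K then |(2s + 9)/(4s + 1) − (1/2)| < (17/8)/s < ε.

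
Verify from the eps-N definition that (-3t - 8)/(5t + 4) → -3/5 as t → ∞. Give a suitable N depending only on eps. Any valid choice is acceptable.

N = (28/25)/eps

Let eps > 0. We seek N > 0 such that t > N implies |(-3t - 8)/(5t + 4) + 3/5| < eps.
(-3t - 8)/(5t + 4) + 3/5 = (5(-3t - 8) − (-3)(5t + 4)) / (5(5t + 4)) = -28/(5(5t + 4)).
For t > 0 we have 5t + 4 > 5t, so |(-3t - 8)/(5t + 4) + 3/5| = 28/(5(5t + 4)) < 28/(5·5t) = (28/25)/t.
Thus |(-3t - 8)/(5t + 4) + 3/5| < eps whenever t > (28/25)/eps.
Take N = (28/25)/eps. If t > N then |(-3t - 8)/(5t + 4) + 3/5| < (28/25)/t < eps.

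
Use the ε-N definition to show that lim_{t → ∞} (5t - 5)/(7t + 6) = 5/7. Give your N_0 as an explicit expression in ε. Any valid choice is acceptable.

Let ε > 0. We seek N_0 > 0 such that t > N_0 implies |(5t - 5)/(7t + 6) − (5/7)| < ε.
(5t - 5)/(7t + 6) − (5/7) = (7(5t - 5) − 5(7t + 6)) / (7(7t + 6)) = -65/(7(7t + 6)).
For t > 0 we have 7t + 6 > 7t, so |(5t - 5)/(7t + 6) − (5/7)| = 65/(7(7t + 6)) < 65/(7·7t) = (65/49)/t.
Thus |(5t - 5)/(7t + 6) − (5/7)| < ε whenever t > (65/49)/ε.
Take N_0 = (65/49)/ε. If t > N_0 then |(5t - 5)/(7t + 6) − (5/7)| < (65/49)/t < ε.

N_0 = (65/49)/ε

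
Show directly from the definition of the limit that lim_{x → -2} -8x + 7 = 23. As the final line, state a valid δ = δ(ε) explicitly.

Let ε > 0 be given. We need δ > 0 so that 0 < |x + 2| < δ implies |(-8x + 7) − 23| < ε.
Since (-8x + 7) − 23 = -8(x + 2), we have |(-8x + 7) − 23| = 8|x + 2|.
Thus it suffices that |x + 2| < ε/8.
Take δ = ε/8. If 0 < |x + 2| < δ then |(-8x + 7) − 23| = 8|x + 2| < 8·(ε/8) = ε.

δ = ε/8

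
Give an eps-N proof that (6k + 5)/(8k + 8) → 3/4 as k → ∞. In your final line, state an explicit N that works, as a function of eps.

Fix eps > 0. For k ≥ 1, |(6k + 5)/(8k + 8) − (3/4)| = |-8|/(8(8k + 8)) = 8/(8(8k + 8)).
Since 8k + 8 ≥ 8k for k ≥ 1, this is ≤ 8/(8·8k) = (1/8)/k.
So |(6k + 5)/(8k + 8) − (3/4)| < eps whenever k > (1/8)/eps.
Take N = (1/8)/eps. If k > N then |(6k + 5)/(8k + 8) − (3/4)| ≤ (1/8)/k < eps.

N = (1/8)/eps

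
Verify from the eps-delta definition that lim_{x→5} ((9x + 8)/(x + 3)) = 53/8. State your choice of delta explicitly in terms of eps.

delta = min(4, (32/19)eps)

Fix eps > 0. We want delta > 0 with 0 < |x − 5| < delta ⇒ |(9x + 8)/(x + 3) − (53/8)| < eps.
Combining over a common denominator, (9x + 8)/(x + 3) − (53/8) = [(9x + 8)·8 − 53·(x + 3)] / [8·(x + 3)] = 19(x − 5) / (8(x + 3)).
So |(9x + 8)/(x + 3) − (53/8)| = 19|x − 5| / (8·|x + 3|).
Require delta ≤ 4, so |x + 3| ≥ |8| − |x − 5| > 8 − 4 = 4.
Hence |(9x + 8)/(x + 3) − (53/8)| < 19|x − 5|/(8·4) = (19/32)|x − 5|, which is < eps once |x − 5| < (32/19)eps.
Take delta = min(4, (32/19)eps). Then 0 < |x − 5| < delta forces both bounds, so |(9x + 8)/(x + 3) − (53/8)| < eps.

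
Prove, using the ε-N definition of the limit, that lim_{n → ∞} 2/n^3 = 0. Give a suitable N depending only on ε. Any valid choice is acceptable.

Let ε > 0. For n ≥ 1, |2/n^3 − 0| = 2/n^3.
2/n^3 < ε ⇔ n^3 > 2/ε ⇔ n > (2/ε)^{1/3}.
Take N = (2/ε)^{1/3}. Then n > N implies 2/n^3 < ε.

N = (2/ε)^{1/3}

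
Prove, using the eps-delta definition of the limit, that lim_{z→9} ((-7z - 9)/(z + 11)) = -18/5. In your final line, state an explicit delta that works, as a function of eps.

delta = min(10, (50/17)eps)

Fix eps > 0. We want delta > 0 with 0 < |z − 9| < delta ⇒ |(-7z - 9)/(z + 11) + 18/5| < eps.
Combining over a common denominator, (-7z - 9)/(z + 11) + 18/5 = [(-7z - 9)·20 − (-72)·(z + 11)] / [20·(z + 11)] = -68(z − 9) / (20(z + 11)).
So |(-7z - 9)/(z + 11) + 18/5| = 68|z − 9| / (20·|z + 11|).
Require delta ≤ 10, so |z + 11| ≥ |20| − |z − 9| > 20 − 10 = 10.
Hence |(-7z - 9)/(z + 11) + 18/5| < 68|z − 9|/(20·10) = (17/50)|z − 9|, which is < eps once |z − 9| < (50/17)eps.
Take delta = min(10, (50/17)eps). Then 0 < |z − 9| < delta forces both bounds, so |(-7z - 9)/(z + 11) + 18/5| < eps.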